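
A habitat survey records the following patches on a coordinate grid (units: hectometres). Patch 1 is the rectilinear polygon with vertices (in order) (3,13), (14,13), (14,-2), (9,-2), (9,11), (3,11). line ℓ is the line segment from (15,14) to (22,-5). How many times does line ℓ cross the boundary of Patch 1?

0

The segment lies entirely outside Patch 1 and never meets its boundary.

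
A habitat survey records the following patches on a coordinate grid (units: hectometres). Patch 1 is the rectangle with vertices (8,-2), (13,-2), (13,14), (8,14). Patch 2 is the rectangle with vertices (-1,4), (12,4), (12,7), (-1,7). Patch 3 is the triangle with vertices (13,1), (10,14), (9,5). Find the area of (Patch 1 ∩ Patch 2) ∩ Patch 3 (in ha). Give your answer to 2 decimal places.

7.96

The region (Patch 1 ∩ Patch 2) ∩ Patch 3 is the polygon with vertices (11.615,7), (12,5.333), (12,4), (10,4), (9,5), (9.222,7).
By the shoelace formula its area is 7.96.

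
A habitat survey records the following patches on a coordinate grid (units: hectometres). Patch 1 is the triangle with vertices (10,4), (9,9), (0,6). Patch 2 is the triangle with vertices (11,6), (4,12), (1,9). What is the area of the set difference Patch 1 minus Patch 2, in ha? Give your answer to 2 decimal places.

19.73

|Patch 1| = 24, |Patch 1∩Patch 2| = 4.2663.
|Patch 1 ∖ Patch 2| = |Patch 1| − |Patch 1∩Patch 2| = 24 − 4.2663 = 19.73.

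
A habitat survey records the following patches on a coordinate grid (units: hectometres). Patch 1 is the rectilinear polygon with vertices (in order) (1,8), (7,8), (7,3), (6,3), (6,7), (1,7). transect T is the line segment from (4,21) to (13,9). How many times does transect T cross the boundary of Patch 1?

0

The segment lies entirely outside Patch 1 and never meets its boundary.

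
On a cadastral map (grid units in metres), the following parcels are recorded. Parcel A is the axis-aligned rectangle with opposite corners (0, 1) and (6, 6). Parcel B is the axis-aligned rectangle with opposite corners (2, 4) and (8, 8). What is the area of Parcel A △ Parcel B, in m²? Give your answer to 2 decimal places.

38.00

|Parcel A∩Parcel B|: x∈[2,6], y∈[4,6] → 4·2 = 8.
|Parcel A △ Parcel B| = |Parcel A| + |Parcel B| − 2·|Parcel A∩Parcel B| = 30 + 24 − 16 = 38.00.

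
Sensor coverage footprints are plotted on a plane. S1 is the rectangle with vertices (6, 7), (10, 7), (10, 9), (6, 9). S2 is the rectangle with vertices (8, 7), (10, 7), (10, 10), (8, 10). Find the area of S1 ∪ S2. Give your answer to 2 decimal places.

By inclusion–exclusion:
Individual areas: |S1| = 8, |S2| = 6.
|S1∩S2|: x∈[8,10], y∈[7,9] → 2·2 = 4.
|S1 ∪ S2| = 14 − 4 = 10.00.

10.00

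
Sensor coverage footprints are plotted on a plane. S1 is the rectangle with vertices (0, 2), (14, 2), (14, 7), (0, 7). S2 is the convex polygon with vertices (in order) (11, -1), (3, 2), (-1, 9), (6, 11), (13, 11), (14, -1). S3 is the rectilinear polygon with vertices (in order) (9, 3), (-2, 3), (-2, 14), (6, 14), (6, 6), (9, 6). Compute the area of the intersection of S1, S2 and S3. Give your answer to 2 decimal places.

27.86

The intersection is the polygon with vertices (0.143,7), (6,7), (6,6), (9,6), (9,3), (2.429,3).
By the shoelace formula its area is 27.86.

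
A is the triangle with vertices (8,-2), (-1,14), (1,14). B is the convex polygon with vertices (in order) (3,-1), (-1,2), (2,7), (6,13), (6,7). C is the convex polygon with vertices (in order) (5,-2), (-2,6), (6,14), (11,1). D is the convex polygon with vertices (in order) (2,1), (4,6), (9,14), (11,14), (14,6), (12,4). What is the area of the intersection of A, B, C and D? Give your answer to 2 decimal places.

The intersection is the polygon with vertices (5.106,4.615), (4.775,3.733), (3.792,5.481), (4,6), (4.294,6.471).
By the shoelace formula its area is 1.62.

1.62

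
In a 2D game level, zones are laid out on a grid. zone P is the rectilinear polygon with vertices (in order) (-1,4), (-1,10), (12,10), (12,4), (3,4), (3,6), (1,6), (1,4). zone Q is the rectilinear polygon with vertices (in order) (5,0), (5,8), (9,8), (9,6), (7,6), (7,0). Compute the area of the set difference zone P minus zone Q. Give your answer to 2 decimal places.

62.00

|zone P| = 74, |zone P∩zone Q| = 12.
|zone P ∖ zone Q| = |zone P| − |zone P∩zone Q| = 74 − 12 = 62.00.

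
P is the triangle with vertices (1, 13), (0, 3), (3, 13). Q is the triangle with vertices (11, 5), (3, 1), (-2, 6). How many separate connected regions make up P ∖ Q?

2

P ∖ Q splits into 2 disjoint pieces (area 9.2143, area 0.0699).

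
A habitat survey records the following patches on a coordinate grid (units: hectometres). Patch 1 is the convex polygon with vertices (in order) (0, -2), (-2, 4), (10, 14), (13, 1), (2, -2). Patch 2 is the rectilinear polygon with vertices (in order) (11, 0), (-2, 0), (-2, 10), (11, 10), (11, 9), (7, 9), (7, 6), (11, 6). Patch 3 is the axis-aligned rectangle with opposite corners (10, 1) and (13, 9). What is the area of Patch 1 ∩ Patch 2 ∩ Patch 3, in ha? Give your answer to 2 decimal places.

5.00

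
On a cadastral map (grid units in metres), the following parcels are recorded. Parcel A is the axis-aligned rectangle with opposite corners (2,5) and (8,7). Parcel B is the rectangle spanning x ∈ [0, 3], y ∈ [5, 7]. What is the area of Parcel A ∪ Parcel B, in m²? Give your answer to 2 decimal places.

16.00

By inclusion–exclusion:
Individual areas: |Parcel A| = 12, |Parcel B| = 6.
|Parcel A∩Parcel B|: x∈[2,3], y∈[5,7] → 1·2 = 2.
|Parcel A ∪ Parcel B| = 18 − 2 = 16.00.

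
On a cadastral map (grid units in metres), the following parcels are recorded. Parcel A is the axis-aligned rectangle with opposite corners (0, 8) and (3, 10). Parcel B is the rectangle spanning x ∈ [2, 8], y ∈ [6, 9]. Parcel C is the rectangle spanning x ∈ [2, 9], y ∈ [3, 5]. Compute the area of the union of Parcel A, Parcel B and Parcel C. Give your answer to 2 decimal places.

By inclusion–exclusion:
Individual areas: |Parcel A| = 6, |Parcel B| = 18, |Parcel C| = 14.
|Parcel A∩Parcel B|: x∈[2,3], y∈[8,9] → 1·1 = 1.
|Parcel A∩Parcel C| = 0 (no overlap).
|Parcel B∩Parcel C| = 0 (no overlap).
|Parcel A∩Parcel B∩Parcel C| = 0.
|Parcel A ∪ Parcel B ∪ Parcel C| = 38 − 1 + 0 = 37.00.

37.00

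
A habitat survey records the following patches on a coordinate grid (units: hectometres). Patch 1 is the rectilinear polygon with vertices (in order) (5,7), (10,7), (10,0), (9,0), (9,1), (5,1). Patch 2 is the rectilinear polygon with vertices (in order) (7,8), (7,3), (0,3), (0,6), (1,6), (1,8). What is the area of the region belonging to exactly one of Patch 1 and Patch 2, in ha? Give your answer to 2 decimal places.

|Patch 1| = 31, |Patch 2| = 33, |Patch 1∩Patch 2| = 8.
|Patch 1 △ Patch 2| = |Patch 1| + |Patch 2| − 2·|Patch 1∩Patch 2| = 31 + 33 − 16 = 48.00.

48.00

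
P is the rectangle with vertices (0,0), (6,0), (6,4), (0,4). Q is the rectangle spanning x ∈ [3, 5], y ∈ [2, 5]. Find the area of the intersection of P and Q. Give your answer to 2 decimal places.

|P∩Q|: x∈[3,5], y∈[2,4] → 2·2 = 4.

4.00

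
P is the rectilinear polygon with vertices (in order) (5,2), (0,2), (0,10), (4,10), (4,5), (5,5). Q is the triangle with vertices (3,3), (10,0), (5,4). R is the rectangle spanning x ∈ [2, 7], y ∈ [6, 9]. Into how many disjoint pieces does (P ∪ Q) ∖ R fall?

1

(P ∪ Q) ∖ R is a single connected region.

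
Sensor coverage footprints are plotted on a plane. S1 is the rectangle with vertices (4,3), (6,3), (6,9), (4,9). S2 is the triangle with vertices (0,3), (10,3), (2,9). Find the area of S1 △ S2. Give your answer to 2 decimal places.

|S1| = 12, |S2| = 30, |S1∩S2| = 7.5.
|S1 △ S2| = |S1| + |S2| − 2·|S1∩S2| = 12 + 30 − 15 = 27.00.

27.00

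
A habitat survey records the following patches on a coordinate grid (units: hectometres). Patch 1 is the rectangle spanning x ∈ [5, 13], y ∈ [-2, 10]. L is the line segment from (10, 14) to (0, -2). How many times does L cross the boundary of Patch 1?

The segment meets the boundary at (5,6), (7.5,10).

2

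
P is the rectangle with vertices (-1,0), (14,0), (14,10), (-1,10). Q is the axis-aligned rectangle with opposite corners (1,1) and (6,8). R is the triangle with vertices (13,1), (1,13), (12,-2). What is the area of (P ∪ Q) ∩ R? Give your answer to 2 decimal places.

The region (P ∪ Q) ∩ R is the polygon with vertices (4,10), (13,1), (12.667,0), (10.533,0), (3.2,10).
By the shoelace formula its area is 20.67.

20.67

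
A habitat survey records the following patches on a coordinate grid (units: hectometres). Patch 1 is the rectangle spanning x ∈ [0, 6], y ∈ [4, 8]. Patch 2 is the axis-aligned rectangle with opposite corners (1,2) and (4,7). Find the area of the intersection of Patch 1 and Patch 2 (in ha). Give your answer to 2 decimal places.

|Patch 1∩Patch 2|: x∈[1,4], y∈[4,7] → 3·3 = 9.

9.00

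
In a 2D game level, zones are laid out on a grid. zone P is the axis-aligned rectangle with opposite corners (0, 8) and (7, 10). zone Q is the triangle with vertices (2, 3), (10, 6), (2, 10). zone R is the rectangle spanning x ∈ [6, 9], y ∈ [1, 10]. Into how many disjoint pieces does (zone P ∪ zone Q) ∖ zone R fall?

2

(zone P ∪ zone Q) ∖ zone R splits into 2 disjoint pieces (area 0.4375, area 29).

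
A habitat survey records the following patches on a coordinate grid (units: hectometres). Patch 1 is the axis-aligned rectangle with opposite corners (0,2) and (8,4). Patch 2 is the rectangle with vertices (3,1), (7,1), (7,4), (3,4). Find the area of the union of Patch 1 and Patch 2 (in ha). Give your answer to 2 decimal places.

20.00

By inclusion–exclusion:
Individual areas: |Patch 1| = 16, |Patch 2| = 12.
|Patch 1∩Patch 2|: x∈[3,7], y∈[2,4] → 4·2 = 8.
|Patch 1 ∪ Patch 2| = 28 − 8 = 20.00.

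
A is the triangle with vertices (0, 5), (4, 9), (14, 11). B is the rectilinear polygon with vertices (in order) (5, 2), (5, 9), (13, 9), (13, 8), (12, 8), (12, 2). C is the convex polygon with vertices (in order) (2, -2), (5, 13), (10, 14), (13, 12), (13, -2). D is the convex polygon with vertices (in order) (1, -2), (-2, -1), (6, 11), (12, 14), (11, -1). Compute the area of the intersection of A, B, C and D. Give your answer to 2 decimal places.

4.02

The intersection is the polygon with vertices (9.333,9), (5,7.143), (5,9).
By the shoelace formula its area is 4.02.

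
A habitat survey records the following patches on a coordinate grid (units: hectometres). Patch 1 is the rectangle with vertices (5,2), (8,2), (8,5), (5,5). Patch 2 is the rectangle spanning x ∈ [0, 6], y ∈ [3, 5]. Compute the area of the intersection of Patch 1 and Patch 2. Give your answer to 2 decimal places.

2.00

|Patch 1∩Patch 2|: x∈[5,6], y∈[3,5] → 1·2 = 2.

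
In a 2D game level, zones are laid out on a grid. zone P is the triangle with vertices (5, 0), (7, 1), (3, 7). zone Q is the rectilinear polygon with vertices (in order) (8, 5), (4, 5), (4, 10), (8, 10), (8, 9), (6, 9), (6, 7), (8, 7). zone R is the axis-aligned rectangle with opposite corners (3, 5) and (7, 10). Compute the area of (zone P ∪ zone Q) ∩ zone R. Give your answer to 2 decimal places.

|zone P ∪ zone Q| = 23.9167.
|(zone P ∪ zone Q) ∩ zone R| = 13.68.

13.68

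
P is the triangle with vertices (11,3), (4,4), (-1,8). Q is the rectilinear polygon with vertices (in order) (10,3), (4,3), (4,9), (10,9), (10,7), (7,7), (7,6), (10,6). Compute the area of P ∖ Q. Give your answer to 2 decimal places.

|P| = 11.5, |P∩Q| = 6.5714.
|P ∖ Q| = |P| − |P∩Q| = 11.5 − 6.5714 = 4.93.

4.93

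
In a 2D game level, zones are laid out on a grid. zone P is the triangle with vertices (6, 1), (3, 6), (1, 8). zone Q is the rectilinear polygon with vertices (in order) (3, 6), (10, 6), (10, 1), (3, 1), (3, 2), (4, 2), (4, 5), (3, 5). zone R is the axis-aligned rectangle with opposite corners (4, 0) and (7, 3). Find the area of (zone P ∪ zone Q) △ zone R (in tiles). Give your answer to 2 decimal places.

|zone P ∪ zone Q| = 33.181.
|(zone P ∪ zone Q) ∩ zone R| = 6.
|(zone P ∪ zone Q) △ zone R| = 33.181 + 9 − 12 = 30.18.

30.18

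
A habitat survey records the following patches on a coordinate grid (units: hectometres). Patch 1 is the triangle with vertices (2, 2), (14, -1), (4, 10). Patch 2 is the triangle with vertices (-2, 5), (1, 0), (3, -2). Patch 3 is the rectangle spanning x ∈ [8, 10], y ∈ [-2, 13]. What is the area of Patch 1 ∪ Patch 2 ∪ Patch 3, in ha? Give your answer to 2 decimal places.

By inclusion–exclusion:
Individual areas: |Patch 1| = 51, |Patch 2| = 2, |Patch 3| = 30.
|Patch 1∩Patch 2| = 0.
|Patch 1∩Patch 3| = 8.5.
|Patch 2∩Patch 3| = 0.
|Patch 1∩Patch 2∩Patch 3| = 0.
|Patch 1 ∪ Patch 2 ∪ Patch 3| = 83 − 8.5 + 0 = 74.50.

74.50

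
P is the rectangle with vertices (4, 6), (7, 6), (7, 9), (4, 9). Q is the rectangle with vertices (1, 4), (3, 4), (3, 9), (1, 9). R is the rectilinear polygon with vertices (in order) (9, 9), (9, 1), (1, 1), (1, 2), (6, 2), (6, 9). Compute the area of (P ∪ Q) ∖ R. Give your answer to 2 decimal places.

|P ∪ Q| = 19.
|(P ∪ Q) ∩ R| = 3.
|(P ∪ Q) ∖ R| = 19 − 3 = 16.00.

16.00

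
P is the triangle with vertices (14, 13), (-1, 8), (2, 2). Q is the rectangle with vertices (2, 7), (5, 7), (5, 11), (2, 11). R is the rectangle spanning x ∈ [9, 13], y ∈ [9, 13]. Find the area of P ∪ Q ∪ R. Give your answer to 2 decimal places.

66.19

By inclusion–exclusion:
Individual areas: |P| = 52.5, |Q| = 12, |R| = 16.
|P∩Q| = 7.5.
|P∩R| = 6.8144.
|Q∩R| = 0 (no overlap).
|P∩Q∩R| = 0.
|P ∪ Q ∪ R| = 80.5 − 14.3144 + 0 = 66.19.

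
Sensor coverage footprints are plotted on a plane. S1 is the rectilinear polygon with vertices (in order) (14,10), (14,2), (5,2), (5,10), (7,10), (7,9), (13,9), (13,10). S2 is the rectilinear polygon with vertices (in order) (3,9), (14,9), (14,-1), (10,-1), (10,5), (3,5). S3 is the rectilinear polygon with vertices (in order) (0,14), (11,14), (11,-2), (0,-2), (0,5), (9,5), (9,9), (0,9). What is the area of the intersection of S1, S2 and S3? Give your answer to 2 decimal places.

11.00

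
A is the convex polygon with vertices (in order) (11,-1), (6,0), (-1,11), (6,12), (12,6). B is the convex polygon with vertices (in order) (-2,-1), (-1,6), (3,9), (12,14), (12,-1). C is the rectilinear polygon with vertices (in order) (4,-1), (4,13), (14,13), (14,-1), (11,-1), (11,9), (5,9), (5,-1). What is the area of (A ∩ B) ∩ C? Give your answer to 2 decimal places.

16.79

|A ∩ B| = 79.8132.
|(A ∩ B) ∩ C| = 16.79.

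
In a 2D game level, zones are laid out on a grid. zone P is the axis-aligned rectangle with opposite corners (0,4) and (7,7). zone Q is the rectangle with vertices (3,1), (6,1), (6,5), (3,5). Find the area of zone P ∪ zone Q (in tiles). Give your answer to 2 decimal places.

30.00

By inclusion–exclusion:
Individual areas: |zone P| = 21, |zone Q| = 12.
|zone P∩zone Q|: x∈[3,6], y∈[4,5] → 3·1 = 3.
|zone P ∪ zone Q| = 33 − 3 = 30.00.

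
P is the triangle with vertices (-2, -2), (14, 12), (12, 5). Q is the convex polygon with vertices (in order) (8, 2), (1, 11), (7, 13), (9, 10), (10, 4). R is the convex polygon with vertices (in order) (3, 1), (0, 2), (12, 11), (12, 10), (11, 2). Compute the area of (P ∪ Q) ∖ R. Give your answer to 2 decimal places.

43.55

|P ∪ Q| = 80.7817.
|(P ∪ Q) ∩ R| = 37.2278.
|(P ∪ Q) ∖ R| = 80.7817 − 37.2278 = 43.55.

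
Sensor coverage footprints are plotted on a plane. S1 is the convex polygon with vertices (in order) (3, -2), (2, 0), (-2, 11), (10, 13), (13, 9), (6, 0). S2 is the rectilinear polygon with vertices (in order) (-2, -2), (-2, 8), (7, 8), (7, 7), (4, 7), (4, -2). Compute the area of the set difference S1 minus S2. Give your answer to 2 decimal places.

|S1| = 127.5, |S1∩S2| = 33.303.
|S1 ∖ S2| = |S1| − |S1∩S2| = 127.5 − 33.303 = 94.20.

94.20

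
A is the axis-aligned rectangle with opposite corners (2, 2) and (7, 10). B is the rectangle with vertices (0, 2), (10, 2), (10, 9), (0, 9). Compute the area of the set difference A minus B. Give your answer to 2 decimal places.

5.00

|A∩B|: x∈[2,7], y∈[2,9] → 5·7 = 35.
|A| = 40.
|A ∖ B| = |A| − |A∩B| = 40 − 35 = 5.00.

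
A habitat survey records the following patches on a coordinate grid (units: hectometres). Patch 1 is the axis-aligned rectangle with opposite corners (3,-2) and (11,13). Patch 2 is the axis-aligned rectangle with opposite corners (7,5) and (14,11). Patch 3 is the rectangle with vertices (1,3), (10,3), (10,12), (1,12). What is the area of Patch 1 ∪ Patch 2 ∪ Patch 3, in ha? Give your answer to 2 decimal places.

By inclusion–exclusion:
Individual areas: |Patch 1| = 120, |Patch 2| = 42, |Patch 3| = 81.
|Patch 1∩Patch 2|: x∈[7,11], y∈[5,11] → 4·6 = 24.
|Patch 1∩Patch 3|: x∈[3,10], y∈[3,12] → 7·9 = 63.
|Patch 2∩Patch 3|: x∈[7,10], y∈[5,11] → 3·6 = 18.
|Patch 1∩Patch 2∩Patch 3| = 18.
|Patch 1 ∪ Patch 2 ∪ Patch 3| = 243 − 105 + 18 = 156.00.

156.00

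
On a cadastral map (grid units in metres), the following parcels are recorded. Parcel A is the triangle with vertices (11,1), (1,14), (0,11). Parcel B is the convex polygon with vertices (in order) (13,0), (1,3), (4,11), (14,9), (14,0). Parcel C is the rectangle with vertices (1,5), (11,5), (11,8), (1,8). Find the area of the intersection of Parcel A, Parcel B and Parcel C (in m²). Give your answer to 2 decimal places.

5.46

The intersection is the polygon with vertices (3.3,8), (5.615,8), (7.923,5), (6.6,5).
By the shoelace formula its area is 5.46.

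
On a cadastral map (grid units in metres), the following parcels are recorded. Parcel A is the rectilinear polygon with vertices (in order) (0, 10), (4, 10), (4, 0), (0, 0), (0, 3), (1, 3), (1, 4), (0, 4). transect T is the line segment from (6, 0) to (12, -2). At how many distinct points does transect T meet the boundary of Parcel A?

0

The segment lies entirely outside Parcel A and never meets its boundary.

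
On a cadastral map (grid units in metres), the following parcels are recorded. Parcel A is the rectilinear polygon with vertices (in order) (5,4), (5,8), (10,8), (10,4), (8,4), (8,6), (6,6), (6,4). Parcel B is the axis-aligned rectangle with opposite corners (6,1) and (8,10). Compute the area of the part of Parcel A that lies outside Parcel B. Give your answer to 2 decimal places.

12.00

|Parcel A| = 16, |Parcel A∩Parcel B| = 4.
|Parcel A ∖ Parcel B| = |Parcel A| − |Parcel A∩Parcel B| = 16 − 4 = 12.00.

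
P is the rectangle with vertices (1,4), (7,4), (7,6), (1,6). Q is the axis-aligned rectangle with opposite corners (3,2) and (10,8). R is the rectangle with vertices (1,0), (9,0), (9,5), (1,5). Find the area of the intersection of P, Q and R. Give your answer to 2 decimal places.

The intersection is the polygon with vertices (7,4), (3,4), (3,5), (7,5).
By the shoelace formula its area is 4.00.

4.00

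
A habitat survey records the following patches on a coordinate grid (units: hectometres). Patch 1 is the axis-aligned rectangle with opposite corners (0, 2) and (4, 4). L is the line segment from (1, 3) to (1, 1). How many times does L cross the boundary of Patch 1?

The segment meets the boundary at (1,2).

1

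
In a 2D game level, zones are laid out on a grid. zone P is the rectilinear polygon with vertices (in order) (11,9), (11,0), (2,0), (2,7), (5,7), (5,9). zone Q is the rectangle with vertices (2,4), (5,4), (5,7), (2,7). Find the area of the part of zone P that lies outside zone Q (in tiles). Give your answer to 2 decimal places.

|zone P| = 75, |zone P∩zone Q| = 9.
|zone P ∖ zone Q| = |zone P| − |zone P∩zone Q| = 75 − 9 = 66.00.

66.00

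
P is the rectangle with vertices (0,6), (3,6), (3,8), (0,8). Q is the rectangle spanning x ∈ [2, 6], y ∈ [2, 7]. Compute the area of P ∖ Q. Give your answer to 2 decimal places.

|P∩Q|: x∈[2,3], y∈[6,7] → 1·1 = 1.
|P| = 6.
|P ∖ Q| = |P| − |P∩Q| = 6 − 1 = 5.00.

5.00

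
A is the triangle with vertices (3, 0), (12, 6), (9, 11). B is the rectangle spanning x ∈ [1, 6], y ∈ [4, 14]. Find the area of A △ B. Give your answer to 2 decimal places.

|A| = 31.5, |B| = 50, |A∩B| = 0.6136.
|A △ B| = |A| + |B| − 2·|A∩B| = 31.5 + 50 − 1.2273 = 80.27.

80.27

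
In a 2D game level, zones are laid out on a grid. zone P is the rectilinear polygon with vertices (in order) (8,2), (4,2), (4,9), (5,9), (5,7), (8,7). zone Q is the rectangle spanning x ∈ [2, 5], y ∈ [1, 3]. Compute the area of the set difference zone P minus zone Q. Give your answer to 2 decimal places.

21.00

|zone P| = 22, |zone P∩zone Q| = 1.
|zone P ∖ zone Q| = |zone P| − |zone P∩zone Q| = 22 − 1 = 21.00.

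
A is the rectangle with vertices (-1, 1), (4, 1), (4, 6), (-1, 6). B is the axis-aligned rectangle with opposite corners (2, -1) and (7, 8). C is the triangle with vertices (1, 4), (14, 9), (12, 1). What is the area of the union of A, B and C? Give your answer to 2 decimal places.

By inclusion–exclusion:
Individual areas: |A| = 25, |B| = 45, |C| = 47.
|A∩B|: x∈[2,4], y∈[1,6] → 2·5 = 10.
|A∩C| = 2.958.
|B∩C| = 11.5035.
|A∩B∩C| = 2.6294.
|A ∪ B ∪ C| = 117 − 24.4615 + 2.6294 = 95.17.

95.17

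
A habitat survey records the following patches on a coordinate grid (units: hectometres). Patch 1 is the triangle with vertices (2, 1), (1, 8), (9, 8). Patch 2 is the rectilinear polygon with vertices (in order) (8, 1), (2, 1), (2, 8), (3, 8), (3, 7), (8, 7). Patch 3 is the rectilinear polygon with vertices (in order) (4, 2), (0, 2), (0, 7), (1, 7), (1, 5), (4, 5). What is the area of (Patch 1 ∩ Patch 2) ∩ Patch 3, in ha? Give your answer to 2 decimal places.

5.50

The region (Patch 1 ∩ Patch 2) ∩ Patch 3 is the polygon with vertices (3,2), (2,2), (2,5), (4,5), (4,3).
By the shoelace formula its area is 5.50.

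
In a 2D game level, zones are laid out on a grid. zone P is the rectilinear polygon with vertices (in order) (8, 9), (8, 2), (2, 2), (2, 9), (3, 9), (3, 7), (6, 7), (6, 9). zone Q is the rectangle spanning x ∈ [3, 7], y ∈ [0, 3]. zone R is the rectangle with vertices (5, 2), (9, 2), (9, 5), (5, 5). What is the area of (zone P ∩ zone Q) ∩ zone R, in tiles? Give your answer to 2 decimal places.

2.00

The region (zone P ∩ zone Q) ∩ zone R is the polygon with vertices (7,3), (7,2), (5,2), (5,3).
By the shoelace formula its area is 2.00.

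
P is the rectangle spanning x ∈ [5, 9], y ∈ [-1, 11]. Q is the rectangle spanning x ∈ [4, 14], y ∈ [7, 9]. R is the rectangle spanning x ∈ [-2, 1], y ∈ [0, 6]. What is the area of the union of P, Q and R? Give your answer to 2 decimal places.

78.00

By inclusion–exclusion:
Individual areas: |P| = 48, |Q| = 20, |R| = 18.
|P∩Q|: x∈[5,9], y∈[7,9] → 4·2 = 8.
|P∩R| = 0 (no overlap).
|Q∩R| = 0 (no overlap).
|P∩Q∩R| = 0.
|P ∪ Q ∪ R| = 86 − 8 + 0 = 78.00.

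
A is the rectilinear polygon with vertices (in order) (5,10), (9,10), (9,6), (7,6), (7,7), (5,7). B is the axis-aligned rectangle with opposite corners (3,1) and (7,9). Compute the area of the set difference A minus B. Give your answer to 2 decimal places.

|A| = 14, |A∩B| = 4.
|A ∖ B| = |A| − |A∩B| = 14 − 4 = 10.00.

10.00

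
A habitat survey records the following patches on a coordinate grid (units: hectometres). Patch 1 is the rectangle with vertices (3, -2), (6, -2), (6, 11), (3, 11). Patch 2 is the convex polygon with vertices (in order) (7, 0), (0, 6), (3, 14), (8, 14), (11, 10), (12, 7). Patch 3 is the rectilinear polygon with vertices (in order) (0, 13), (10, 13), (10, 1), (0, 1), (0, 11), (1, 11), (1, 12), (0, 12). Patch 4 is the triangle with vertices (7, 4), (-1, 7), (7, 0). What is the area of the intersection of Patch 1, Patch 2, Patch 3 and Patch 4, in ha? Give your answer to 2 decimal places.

8.24

The intersection is the polygon with vertices (6,1), (5.857,1), (3,3.5), (3,5.5), (6,4.375).
By the shoelace formula its area is 8.24.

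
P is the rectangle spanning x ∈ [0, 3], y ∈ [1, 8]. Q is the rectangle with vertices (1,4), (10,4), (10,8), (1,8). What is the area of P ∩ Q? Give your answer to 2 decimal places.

8.00

|P∩Q|: x∈[1,3], y∈[4,8] → 2·4 = 8.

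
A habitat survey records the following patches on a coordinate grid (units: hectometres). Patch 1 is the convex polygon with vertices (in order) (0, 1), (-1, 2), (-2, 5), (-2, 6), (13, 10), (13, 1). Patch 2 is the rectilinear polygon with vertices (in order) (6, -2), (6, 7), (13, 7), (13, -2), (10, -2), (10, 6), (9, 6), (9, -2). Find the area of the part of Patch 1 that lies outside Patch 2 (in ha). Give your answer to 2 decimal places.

|Patch 1| = 102, |Patch 1∩Patch 2| = 37.
|Patch 1 ∖ Patch 2| = |Patch 1| − |Patch 1∩Patch 2| = 102 − 37 = 65.00.

65.00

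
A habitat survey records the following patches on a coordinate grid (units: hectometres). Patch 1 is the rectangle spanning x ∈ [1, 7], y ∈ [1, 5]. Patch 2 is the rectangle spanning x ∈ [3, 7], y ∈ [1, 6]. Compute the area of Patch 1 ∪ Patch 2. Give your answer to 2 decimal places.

By inclusion–exclusion:
Individual areas: |Patch 1| = 24, |Patch 2| = 20.
|Patch 1∩Patch 2|: x∈[3,7], y∈[1,5] → 4·4 = 16.
|Patch 1 ∪ Patch 2| = 44 − 16 = 28.00.

28.00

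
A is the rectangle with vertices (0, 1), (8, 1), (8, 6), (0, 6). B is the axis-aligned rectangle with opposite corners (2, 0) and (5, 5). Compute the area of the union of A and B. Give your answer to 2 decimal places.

By inclusion–exclusion:
Individual areas: |A| = 40, |B| = 15.
|A∩B|: x∈[2,5], y∈[1,5] → 3·4 = 12.
|A ∪ B| = 55 − 12 = 43.00.

43.00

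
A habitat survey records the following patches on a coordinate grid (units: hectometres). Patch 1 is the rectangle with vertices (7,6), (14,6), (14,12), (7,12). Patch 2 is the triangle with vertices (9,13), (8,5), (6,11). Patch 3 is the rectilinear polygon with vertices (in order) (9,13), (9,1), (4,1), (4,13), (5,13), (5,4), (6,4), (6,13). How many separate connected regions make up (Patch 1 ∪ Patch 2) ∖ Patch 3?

(Patch 1 ∪ Patch 2) ∖ Patch 3 is a single connected region.

1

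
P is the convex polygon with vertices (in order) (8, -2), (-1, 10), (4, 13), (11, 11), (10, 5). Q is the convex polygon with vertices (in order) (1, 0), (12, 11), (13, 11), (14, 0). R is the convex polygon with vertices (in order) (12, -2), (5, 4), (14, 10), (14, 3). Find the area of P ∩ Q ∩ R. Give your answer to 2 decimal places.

16.35

The intersection is the polygon with vertices (5,4), (10.438,7.625), (10,5), (8.787,0.754), (5,4).
By the shoelace formula its area is 16.35.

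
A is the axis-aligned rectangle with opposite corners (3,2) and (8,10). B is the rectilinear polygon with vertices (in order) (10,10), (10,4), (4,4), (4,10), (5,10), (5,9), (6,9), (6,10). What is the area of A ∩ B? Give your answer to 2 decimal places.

23.00

The intersection is the polygon with vertices (8,4), (4,4), (4,10), (5,10), (5,9), (6,9), (6,10), (8,10).
By the shoelace formula its area is 23.00.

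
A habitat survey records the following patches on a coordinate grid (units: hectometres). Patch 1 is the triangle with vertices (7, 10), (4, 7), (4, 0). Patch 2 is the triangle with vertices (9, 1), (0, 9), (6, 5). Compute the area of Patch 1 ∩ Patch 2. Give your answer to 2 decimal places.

1.50

The intersection is the polygon with vertices (4,6.333), (5.583,5.278), (5.29,4.298), (4,5.444).
By the shoelace formula its area is 1.50.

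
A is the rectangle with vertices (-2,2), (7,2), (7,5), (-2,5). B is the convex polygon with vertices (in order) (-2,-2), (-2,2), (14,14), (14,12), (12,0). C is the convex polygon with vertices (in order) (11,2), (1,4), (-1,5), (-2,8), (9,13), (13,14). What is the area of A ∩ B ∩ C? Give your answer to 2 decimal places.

The intersection is the polygon with vertices (7,2.8), (1,4), (0.8,4.1), (2,5), (7,5).
By the shoelace formula its area is 9.25.

9.25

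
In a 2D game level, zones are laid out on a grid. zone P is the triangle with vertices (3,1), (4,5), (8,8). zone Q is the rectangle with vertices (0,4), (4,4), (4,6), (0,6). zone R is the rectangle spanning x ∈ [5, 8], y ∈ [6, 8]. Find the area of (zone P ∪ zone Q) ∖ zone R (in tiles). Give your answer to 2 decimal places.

13.14

|zone P ∪ zone Q| = 14.375.
|(zone P ∪ zone Q) ∩ zone R| = 1.2381.
|(zone P ∪ zone Q) ∖ zone R| = 14.375 − 1.2381 = 13.14.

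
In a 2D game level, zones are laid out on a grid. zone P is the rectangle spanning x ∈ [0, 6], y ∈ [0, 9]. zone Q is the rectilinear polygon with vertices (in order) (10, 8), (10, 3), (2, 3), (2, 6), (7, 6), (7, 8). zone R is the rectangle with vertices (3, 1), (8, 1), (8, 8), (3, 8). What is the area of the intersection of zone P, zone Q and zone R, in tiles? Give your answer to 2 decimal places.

9.00

The intersection is the polygon with vertices (3,3), (3,6), (6,6), (6,3).
By the shoelace formula its area is 9.00.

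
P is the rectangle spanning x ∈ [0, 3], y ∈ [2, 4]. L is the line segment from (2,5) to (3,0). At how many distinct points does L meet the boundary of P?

The segment meets the boundary at (2.6,2), (2.2,4).

2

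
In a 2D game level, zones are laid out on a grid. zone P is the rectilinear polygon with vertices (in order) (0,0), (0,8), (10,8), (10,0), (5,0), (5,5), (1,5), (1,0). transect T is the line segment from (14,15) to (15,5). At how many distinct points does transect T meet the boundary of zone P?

0

The segment lies entirely outside zone P and never meets its boundary.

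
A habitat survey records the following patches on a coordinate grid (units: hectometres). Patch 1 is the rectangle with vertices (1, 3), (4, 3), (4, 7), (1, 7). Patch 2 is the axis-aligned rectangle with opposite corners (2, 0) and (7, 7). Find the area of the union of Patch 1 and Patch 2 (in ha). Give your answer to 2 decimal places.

By inclusion–exclusion:
Individual areas: |Patch 1| = 12, |Patch 2| = 35.
|Patch 1∩Patch 2|: x∈[2,4], y∈[3,7] → 2·4 = 8.
|Patch 1 ∪ Patch 2| = 47 − 8 = 39.00.

39.00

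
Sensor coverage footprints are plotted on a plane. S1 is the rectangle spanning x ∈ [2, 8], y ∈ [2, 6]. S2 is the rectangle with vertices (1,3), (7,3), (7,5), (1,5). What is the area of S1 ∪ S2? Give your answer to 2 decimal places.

26.00

By inclusion–exclusion:
Individual areas: |S1| = 24, |S2| = 12.
|S1∩S2|: x∈[2,7], y∈[3,5] → 5·2 = 10.
|S1 ∪ S2| = 36 − 10 = 26.00.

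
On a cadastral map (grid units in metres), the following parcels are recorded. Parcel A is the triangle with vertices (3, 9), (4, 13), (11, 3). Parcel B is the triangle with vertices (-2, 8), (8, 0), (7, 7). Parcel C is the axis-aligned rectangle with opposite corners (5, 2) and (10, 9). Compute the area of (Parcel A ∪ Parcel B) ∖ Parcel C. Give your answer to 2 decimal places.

28.53

|Parcel A ∪ Parcel B| = 49.1374.
|(Parcel A ∪ Parcel B) ∩ Parcel C| = 20.606.
|(Parcel A ∪ Parcel B) ∖ Parcel C| = 49.1374 − 20.606 = 28.53.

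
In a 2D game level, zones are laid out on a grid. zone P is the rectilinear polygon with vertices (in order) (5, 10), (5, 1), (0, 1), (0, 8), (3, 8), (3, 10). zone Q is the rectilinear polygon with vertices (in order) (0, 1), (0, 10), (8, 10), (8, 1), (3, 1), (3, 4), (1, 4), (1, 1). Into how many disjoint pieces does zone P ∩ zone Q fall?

zone P ∩ zone Q is a single connected region.

1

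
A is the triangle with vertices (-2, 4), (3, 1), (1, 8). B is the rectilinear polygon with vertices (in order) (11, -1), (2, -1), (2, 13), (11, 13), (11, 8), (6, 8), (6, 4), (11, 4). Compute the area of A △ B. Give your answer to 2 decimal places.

117.60

|A| = 14.5, |B| = 106, |A∩B| = 1.45.
|A △ B| = |A| + |B| − 2·|A∩B| = 14.5 + 106 − 2.9 = 117.60.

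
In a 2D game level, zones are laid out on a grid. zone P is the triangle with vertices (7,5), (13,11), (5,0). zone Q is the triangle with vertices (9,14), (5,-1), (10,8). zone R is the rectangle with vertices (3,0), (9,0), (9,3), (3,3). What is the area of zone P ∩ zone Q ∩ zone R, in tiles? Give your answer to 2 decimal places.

The intersection is the polygon with vertices (5.421,0.579), (5.8,2), (6.2,3), (7.182,3).
By the shoelace formula its area is 1.28.

1.28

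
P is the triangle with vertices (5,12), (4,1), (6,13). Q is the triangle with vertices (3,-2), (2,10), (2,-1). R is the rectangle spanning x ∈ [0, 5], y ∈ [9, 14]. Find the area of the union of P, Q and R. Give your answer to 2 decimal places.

35.05

By inclusion–exclusion:
Individual areas: |P| = 5, |Q| = 5.5, |R| = 25.
|P∩Q| = 0.
|P∩R| = 0.4091.
|Q∩R| = 0.0417.
|P∩Q∩R| = 0.
|P ∪ Q ∪ R| = 35.5 − 0.4508 + 0 = 35.05.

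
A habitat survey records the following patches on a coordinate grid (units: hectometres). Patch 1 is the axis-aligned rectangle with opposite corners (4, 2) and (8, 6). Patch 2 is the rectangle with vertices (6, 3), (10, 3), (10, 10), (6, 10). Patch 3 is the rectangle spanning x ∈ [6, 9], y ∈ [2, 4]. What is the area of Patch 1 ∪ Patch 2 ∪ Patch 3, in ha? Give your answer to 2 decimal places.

39.00

By inclusion–exclusion:
Individual areas: |Patch 1| = 16, |Patch 2| = 28, |Patch 3| = 6.
|Patch 1∩Patch 2|: x∈[6,8], y∈[3,6] → 2·3 = 6.
|Patch 1∩Patch 3|: x∈[6,8], y∈[2,4] → 2·2 = 4.
|Patch 2∩Patch 3|: x∈[6,9], y∈[3,4] → 3·1 = 3.
|Patch 1∩Patch 2∩Patch 3| = 2.
|Patch 1 ∪ Patch 2 ∪ Patch 3| = 50 − 13 + 2 = 39.00.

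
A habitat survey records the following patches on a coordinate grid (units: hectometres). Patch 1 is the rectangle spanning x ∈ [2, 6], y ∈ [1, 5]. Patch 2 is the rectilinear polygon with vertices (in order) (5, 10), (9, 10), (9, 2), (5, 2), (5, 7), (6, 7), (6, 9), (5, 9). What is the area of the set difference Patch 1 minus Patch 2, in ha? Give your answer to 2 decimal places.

|Patch 1| = 16, |Patch 1∩Patch 2| = 3.
|Patch 1 ∖ Patch 2| = |Patch 1| − |Patch 1∩Patch 2| = 16 − 3 = 13.00.

13.00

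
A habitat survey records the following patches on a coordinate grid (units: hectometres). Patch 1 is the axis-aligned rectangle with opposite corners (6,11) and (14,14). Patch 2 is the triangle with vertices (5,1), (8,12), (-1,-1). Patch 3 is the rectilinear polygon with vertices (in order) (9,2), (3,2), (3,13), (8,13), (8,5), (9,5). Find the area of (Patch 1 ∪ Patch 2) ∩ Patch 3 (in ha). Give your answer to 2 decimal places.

|Patch 1 ∪ Patch 2| = 53.7902.
|(Patch 1 ∪ Patch 2) ∩ Patch 3| = 22.10.

22.10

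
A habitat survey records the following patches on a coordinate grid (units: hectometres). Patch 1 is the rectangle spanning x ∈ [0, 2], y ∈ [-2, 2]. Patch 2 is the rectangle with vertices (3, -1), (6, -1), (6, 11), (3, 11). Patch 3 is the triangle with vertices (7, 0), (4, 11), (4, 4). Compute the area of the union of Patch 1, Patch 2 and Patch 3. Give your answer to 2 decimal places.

45.17

By inclusion–exclusion:
Individual areas: |Patch 1| = 8, |Patch 2| = 36, |Patch 3| = 10.5.
|Patch 1∩Patch 2| = 0 (no overlap).
|Patch 1∩Patch 3| = 0.
|Patch 2∩Patch 3| = 9.3333.
|Patch 1∩Patch 2∩Patch 3| = 0.
|Patch 1 ∪ Patch 2 ∪ Patch 3| = 54.5 − 9.3333 + 0 = 45.17.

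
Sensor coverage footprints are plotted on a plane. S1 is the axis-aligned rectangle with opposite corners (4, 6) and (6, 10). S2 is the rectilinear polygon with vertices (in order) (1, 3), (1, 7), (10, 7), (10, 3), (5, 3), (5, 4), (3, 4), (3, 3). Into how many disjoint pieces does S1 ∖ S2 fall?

S1 ∖ S2 is a single connected region.

1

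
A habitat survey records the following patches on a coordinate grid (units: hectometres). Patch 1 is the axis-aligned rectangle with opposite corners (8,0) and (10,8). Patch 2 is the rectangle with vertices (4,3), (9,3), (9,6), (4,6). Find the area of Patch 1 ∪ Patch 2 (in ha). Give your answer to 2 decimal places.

By inclusion–exclusion:
Individual areas: |Patch 1| = 16, |Patch 2| = 15.
|Patch 1∩Patch 2|: x∈[8,9], y∈[3,6] → 1·3 = 3.
|Patch 1 ∪ Patch 2| = 31 − 3 = 28.00.

28.00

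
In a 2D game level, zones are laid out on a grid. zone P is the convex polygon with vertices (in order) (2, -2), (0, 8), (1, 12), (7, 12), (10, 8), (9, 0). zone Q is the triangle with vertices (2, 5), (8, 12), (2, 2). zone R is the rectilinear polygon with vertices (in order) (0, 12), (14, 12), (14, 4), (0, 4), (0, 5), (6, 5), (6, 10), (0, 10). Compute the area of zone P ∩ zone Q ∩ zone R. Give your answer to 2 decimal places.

2.44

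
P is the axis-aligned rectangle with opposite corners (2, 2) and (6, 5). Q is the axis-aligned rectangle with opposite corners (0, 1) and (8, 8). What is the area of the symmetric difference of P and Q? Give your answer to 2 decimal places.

44.00

|P∩Q|: x∈[2,6], y∈[2,5] → 4·3 = 12.
|P △ Q| = |P| + |Q| − 2·|P∩Q| = 12 + 56 − 24 = 44.00.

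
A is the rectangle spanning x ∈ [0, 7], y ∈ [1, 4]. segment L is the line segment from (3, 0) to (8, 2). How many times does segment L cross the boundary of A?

2

The segment meets the boundary at (7,1.6), (5.5,1).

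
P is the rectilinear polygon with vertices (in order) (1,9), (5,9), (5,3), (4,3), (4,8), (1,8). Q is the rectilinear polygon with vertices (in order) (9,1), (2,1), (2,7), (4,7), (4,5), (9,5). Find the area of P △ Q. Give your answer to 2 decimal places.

|P| = 9, |Q| = 32, |P∩Q| = 2.
|P △ Q| = |P| + |Q| − 2·|P∩Q| = 9 + 32 − 4 = 37.00.

37.00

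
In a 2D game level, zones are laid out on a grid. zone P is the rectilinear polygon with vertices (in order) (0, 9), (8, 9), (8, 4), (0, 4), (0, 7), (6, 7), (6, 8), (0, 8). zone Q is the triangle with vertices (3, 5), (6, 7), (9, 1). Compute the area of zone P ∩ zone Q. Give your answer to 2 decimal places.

7.50

The intersection is the polygon with vertices (4.5,4), (3,5), (6,7), (7.5,4).
By the shoelace formula its area is 7.50.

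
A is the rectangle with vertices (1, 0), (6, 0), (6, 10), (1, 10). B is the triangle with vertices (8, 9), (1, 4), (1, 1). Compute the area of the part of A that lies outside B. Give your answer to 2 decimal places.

|A| = 50, |A∩B| = 9.6429.
|A ∖ B| = |A| − |A∩B| = 50 − 9.6429 = 40.36.

40.36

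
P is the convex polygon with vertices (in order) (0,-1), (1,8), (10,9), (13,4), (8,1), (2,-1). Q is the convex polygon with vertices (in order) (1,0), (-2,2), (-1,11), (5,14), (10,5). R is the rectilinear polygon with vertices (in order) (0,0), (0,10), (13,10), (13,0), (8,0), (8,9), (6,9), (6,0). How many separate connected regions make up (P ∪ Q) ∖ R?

3

(P ∪ Q) ∖ R splits into 3 disjoint pieces (area 33.2778, area 16.6305, area 3.4444).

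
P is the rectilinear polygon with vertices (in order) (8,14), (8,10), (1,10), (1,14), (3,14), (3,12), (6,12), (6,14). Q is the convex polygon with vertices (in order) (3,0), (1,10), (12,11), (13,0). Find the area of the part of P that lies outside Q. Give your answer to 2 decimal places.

19.77

|P| = 22, |P∩Q| = 2.2273.
|P ∖ Q| = |P| − |P∩Q| = 22 − 2.2273 = 19.77.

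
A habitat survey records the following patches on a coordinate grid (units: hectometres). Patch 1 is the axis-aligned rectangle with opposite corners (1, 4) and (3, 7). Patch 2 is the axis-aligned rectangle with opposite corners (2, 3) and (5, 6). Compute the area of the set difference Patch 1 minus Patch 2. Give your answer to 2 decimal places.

4.00

|Patch 1∩Patch 2|: x∈[2,3], y∈[4,6] → 1·2 = 2.
|Patch 1| = 6.
|Patch 1 ∖ Patch 2| = |Patch 1| − |Patch 1∩Patch 2| = 6 − 2 = 4.00.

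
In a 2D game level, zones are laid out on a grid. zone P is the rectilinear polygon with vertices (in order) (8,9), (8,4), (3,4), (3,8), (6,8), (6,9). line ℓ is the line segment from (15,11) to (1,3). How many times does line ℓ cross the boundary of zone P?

2

The segment meets the boundary at (8,7), (3,4.143).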